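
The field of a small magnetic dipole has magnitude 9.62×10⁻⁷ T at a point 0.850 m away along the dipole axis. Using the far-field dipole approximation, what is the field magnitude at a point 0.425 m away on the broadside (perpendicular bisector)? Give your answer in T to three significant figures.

B ≈ 3.85×10⁻⁶ T

Dipole fields scale as 1/r³ in the far field.
The axial field is twice the equatorial field at the same r, so the geometry factor is 1/2.
B₂ = B₁ · (1/2) · (r₁/r₂)³ = 9.62×10⁻⁷ · 0.5 · (0.850/0.425)³.
(r₁/r₂)³ = (2)³ = 8.
B₂ ≈ 3.848×10⁻⁶ T.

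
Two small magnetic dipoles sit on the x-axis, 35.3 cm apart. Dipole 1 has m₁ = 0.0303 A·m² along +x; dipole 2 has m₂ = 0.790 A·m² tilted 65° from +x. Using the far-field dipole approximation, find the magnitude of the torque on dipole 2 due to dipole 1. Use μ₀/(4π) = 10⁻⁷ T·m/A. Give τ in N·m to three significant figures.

τ ≈ 9.86×10⁻⁸ N·m

Dipole B is on the axis of dipole A, so B₁ there is axial: B₁ = (μ₀/4π)·2m₁/r³ along +x.
B₁ = 2(10⁻⁷)(0.0303)/(0.353)³ = 1.378×10⁻⁷ T.
τ = m₂ B₁ sinθ.
τ = (0.790)(1.378×10⁻⁷)·sin65° = 9.864×10⁻⁸ N·m.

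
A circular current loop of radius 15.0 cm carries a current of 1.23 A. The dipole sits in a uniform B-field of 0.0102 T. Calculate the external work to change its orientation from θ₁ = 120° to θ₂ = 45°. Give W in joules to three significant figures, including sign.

Magnetic moment m = IA = Iπa² = (1.23)·π·(0.150)² = 0.08694 A·m².
W_ext = ΔU = −mB cosθ₂ + mB cosθ₁ = mB(cosθ₁ − cosθ₂).
W = (0.08694)(0.0102)·(cos120° − cos45°) = (8.868×10⁻⁴)·(-1.2071) = -0.001070 J.

W ≈ -0.00107 J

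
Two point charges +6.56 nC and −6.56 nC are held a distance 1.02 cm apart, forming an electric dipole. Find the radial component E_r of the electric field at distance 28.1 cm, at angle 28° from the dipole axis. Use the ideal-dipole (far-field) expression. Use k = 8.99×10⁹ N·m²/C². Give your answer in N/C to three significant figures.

Dipole moment p = qd = (6.56×10⁻⁹ C)(0.0102 m) = 6.691×10⁻¹¹ C·m.
For a dipole, E_r = (2kp cosθ)/r³.
kp/r³ = (8.99×10⁹)(6.691×10⁻¹¹)/(0.281)³ = 27.11 N/C.
E_r = 2·27.11·cos28° = 47.87 N/C.

E_r ≈ 47.9 N/C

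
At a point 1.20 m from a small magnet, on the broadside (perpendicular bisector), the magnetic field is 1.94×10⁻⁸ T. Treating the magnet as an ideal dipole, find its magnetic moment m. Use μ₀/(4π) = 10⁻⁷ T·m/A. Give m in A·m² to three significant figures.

m ≈ 0.335 A·m²

In the equatorial plane B = (μ₀/4π)·m/r³, so m = Br³·4π/(μ₀).
m = (1.94×10⁻⁸)·(1.20)³ / (10⁻⁷) = 0.3352 A·m².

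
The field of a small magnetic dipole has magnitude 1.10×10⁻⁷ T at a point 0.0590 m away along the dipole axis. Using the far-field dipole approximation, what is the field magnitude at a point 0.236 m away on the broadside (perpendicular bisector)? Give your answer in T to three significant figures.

B ≈ 8.59×10⁻¹⁰ T

Dipole fields scale as 1/r³ in the far field.
The axial field is twice the equatorial field at the same r, so the geometry factor is 1/2.
B₂ = B₁ · (1/2) · (r₁/r₂)³ = 1.10×10⁻⁷ · 0.5 · (0.0590/0.236)³.
(r₁/r₂)³ = (0.25)³ = 0.01562.
B₂ ≈ 8.594×10⁻¹⁰ T.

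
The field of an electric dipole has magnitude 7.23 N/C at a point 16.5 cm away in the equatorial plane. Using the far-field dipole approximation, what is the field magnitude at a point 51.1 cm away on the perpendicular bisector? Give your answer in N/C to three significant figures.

Dipole fields scale as 1/r³ in the far field; the geometry is the same at both points.
E₂ = E₁ · (r₁/r₂)³ = 7.23 · (16.5/51.1)³.
(r₁/r₂)³ = (0.3229)³ = 0.03367.
E₂ ≈ 0.2434 N/C.

E ≈ 0.243 N/C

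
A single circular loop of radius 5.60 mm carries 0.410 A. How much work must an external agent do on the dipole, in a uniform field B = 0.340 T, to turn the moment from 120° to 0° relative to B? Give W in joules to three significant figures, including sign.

Magnetic moment m = IA = Iπa² = (0.410)·π·(0.00560)² = 4.039×10⁻⁵ A·m².
W_ext = ΔU = −mB cosθ₂ + mB cosθ₁ = mB(cosθ₁ − cosθ₂).
W = (4.039×10⁻⁵)(0.340)·(cos120° − cos0°) = (1.373×10⁻⁵)·(-1.5000) = -2.060×10⁻⁵ J.

W ≈ -2.06×10⁻⁵ J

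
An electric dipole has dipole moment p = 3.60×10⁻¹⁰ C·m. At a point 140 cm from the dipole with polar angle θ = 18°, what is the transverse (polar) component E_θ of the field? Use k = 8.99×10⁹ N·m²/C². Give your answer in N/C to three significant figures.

E_θ ≈ 0.364 N/C

For a dipole, E_θ = (kp sinθ)/r³.
kp/r³ = (8.99×10⁹)(3.60×10⁻¹⁰)/(1.40)³ = 1.179 N/C.
E_θ = 1.179·sin18° = 0.3645 N/C.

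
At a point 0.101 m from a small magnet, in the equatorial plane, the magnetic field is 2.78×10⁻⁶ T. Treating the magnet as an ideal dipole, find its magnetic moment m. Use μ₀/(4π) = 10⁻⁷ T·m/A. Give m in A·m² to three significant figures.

m ≈ 0.0286 A·m²

In the equatorial plane B = (μ₀/4π)·m/r³, so m = Br³·4π/(μ₀).
m = (2.78×10⁻⁶)·(0.101)³ / (10⁻⁷) = 0.02864 A·m².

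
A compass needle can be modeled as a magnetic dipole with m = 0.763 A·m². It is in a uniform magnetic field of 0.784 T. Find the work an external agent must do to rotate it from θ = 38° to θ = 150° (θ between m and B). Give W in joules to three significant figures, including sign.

W_ext = ΔU = −mB cosθ₂ + mB cosθ₁ = mB(cosθ₁ − cosθ₂).
W = (0.763)(0.784)·(cos38° − cos150°) = (0.5982)·(+1.6540) = 0.9894 J.

W ≈ 0.989 J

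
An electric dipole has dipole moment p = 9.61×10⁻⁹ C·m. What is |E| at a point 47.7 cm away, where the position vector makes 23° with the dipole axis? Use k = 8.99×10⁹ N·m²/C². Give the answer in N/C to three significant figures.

E ≈ 1500 N/C

At angle θ the dipole field magnitude is E = (kp/r³)·√(1 + 3cos²θ).
kp/r³ = (8.99×10⁹)(9.61×10⁻⁹) / (0.477)³ = 796.0 N/C.
√(1 + 3cos²23°) = √(1 + 3·0.8473) = √3.5420 ≈ 1.8820.
E ≈ 796.0 × 1.882 = 1498 N/C.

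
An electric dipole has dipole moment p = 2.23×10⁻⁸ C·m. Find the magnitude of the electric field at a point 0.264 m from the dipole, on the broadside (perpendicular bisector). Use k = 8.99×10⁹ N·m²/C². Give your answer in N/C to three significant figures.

In the equatorial plane E = kp/r³.
E = (8.99×10⁹)(2.23×10⁻⁸) / (0.264)³ = 1.090×10⁴ N/C.

E ≈ 1.09×10⁴ N/C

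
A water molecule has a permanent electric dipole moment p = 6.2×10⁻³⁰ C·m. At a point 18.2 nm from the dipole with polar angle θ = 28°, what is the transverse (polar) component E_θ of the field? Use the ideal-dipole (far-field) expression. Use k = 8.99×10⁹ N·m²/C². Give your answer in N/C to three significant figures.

E_θ ≈ 4340 N/C

For a dipole, E_θ = (kp sinθ)/r³.
kp/r³ = (8.99×10⁹)(6.20×10⁻³⁰)/(1.82×10⁻⁸)³ = 9246 N/C.
E_θ = 9246·sin28° = 4341 N/C.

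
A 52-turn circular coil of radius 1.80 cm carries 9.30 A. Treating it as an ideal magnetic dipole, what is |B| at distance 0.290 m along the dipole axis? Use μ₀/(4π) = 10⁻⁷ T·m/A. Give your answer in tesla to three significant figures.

m = NIA = NIπa² = 52·(9.30)·π·(0.0180)² = 0.4922 A·m².
On axis B = (μ₀/4π)·2m/r³.
B = 2·(10⁻⁷)·(0.4922) / (0.290)³ = 4.036×10⁻⁶ T.

B ≈ 4.04×10⁻⁶ T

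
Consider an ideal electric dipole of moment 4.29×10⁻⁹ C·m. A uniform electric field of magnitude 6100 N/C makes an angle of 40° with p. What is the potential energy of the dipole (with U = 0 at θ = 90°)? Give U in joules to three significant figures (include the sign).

U ≈ -2.00×10⁻⁵ J

U = −p·E = −pE cosθ.
U = −(4.29×10⁻⁹)(6100)·cos40° = -2.005×10⁻⁵ J.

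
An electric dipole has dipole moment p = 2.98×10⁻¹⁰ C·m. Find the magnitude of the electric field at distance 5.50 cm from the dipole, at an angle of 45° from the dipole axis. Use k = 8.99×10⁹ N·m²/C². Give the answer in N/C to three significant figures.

E ≈ 2.55×10⁴ N/C

At angle θ the dipole field magnitude is E = (kp/r³)·√(1 + 3cos²θ).
kp/r³ = (8.99×10⁹)(2.98×10⁻¹⁰) / (0.0550)³ = 1.610×10⁴ N/C.
√(1 + 3cos²45°) = √(1 + 3·0.5000) = √2.5000 ≈ 1.5811.
E ≈ 1.610×10⁴ × 1.581 = 2.546×10⁴ N/C.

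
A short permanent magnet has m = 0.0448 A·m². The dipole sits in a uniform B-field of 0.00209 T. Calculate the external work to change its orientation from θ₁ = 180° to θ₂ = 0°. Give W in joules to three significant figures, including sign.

W_ext = ΔU = −mB cosθ₂ + mB cosθ₁ = mB(cosθ₁ − cosθ₂).
W = (0.0448)(0.00209)·(cos180° − cos0°) = (9.363×10⁻⁵)·(-2.0000) = -1.873×10⁻⁴ J.

W ≈ -1.87×10⁻⁴ J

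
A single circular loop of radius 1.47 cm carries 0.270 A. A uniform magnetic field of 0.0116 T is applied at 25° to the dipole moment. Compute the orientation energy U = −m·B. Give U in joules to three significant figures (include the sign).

U ≈ -1.93×10⁻⁶ J

Magnetic moment m = IA = Iπa² = (0.270)·π·(0.0147)² = 1.833×10⁻⁴ A·m².
U = −m·B = −mB cosθ.
U = −(1.833×10⁻⁴)(0.0116)·cos25° = -1.927×10⁻⁶ J.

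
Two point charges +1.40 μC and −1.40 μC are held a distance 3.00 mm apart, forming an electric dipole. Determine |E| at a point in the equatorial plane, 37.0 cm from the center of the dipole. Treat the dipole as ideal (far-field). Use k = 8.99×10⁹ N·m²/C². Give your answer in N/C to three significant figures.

Dipole moment p = qd = (1.40×10⁻⁶ C)(0.00300 m) = 4.20×10⁻⁹ C·m.
On the perpendicular bisector E = kp/r³ (half the axial value at the same distance).
E = (8.99×10⁹)(4.20×10⁻⁹) / (0.370)³ = 745.4 N/C.

E ≈ 745 N/C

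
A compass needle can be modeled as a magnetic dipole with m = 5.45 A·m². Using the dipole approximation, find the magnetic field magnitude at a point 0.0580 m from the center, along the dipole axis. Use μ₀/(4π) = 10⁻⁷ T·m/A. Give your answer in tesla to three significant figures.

On axis B = (μ₀/4π)·2m/r³.
B = 2·(10⁻⁷)·(5.45) / (0.0580)³ = 0.005587 T.

B ≈ 0.00559 T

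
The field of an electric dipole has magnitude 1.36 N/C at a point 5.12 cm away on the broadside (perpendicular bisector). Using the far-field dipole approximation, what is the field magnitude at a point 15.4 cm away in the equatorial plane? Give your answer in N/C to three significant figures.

Dipole fields scale as 1/r³ in the far field; the geometry is the same at both points.
E₂ = E₁ · (r₁/r₂)³ = 1.36 · (5.12/15.4)³.
(r₁/r₂)³ = (0.3325)³ = 0.03675.
E₂ ≈ 0.04998 N/C.

E ≈ 0.0500 N/C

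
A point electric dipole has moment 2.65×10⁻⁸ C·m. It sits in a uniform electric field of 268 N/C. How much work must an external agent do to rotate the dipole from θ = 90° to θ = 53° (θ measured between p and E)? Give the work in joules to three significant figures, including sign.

W ≈ -4.27×10⁻⁶ J

W_ext = ΔU = U(θ₂) − U(θ₁) = −pE cosθ₂ − (−pE cosθ₁) = pE(cosθ₁ − cosθ₂).
W = (2.65×10⁻⁸)(268)·(cos90° − cos53°) = (7.102×10⁻⁶)·(-0.6018) = -4.274×10⁻⁶ J.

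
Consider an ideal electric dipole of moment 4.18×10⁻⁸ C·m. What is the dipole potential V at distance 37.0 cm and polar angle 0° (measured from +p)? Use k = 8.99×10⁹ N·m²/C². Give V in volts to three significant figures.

The dipole potential is V = kp cosθ / r².
V = (8.99×10⁹)(4.18×10⁻⁸)·cos0° / (0.370)² = 2745 V.

V ≈ 2740 V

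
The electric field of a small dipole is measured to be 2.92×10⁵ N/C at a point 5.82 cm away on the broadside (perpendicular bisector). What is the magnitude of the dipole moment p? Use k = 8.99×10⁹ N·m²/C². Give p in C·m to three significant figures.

In the equatorial plane E = kp/r³, so p = Er³/(k).
p = (2.92×10⁵)·(0.0582)³ / (8.99×10⁹) = 6.403×10⁻⁹ C·m.

p ≈ 6.40×10⁻⁹ C·m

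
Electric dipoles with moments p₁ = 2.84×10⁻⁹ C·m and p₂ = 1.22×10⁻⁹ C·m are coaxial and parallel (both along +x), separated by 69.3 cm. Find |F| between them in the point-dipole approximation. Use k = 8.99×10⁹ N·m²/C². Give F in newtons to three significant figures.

On-axis field of dipole 1 at distance r: E = 2kp₁/r³. Force on dipole 2 is F = p₂·dE/dr (gradient along axis).
dE/dr = −6kp₁/r⁴, so |F| = 6kp₁p₂/r⁴ (attractive for aligned moments).
F = 6(8.99×10⁹)(2.84×10⁻⁹)(1.22×10⁻⁹)/(0.693)⁴ = 8.103×10⁻⁷ N.

F ≈ 8.10×10⁻⁷ N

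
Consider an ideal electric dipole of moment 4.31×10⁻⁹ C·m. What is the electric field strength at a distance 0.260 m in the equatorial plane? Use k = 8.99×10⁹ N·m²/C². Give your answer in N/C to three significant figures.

On the perpendicular bisector E = kp/r³ (half the axial value at the same distance).
E = (8.99×10⁹)(4.31×10⁻⁹) / (0.260)³ = 2205 N/C.

E ≈ 2200 N/C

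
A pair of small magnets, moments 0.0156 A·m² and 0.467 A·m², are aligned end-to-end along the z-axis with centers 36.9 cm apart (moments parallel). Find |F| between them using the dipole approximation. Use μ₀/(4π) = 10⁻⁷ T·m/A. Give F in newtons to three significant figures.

F ≈ 2.36×10⁻⁷ N

On-axis B of dipole 1: B = (μ₀/4π)·2m₁/r³. Force on dipole 2: F = m₂·dB/dr.
dB/dr = −(μ₀/4π)·6m₁/r⁴, so |F| = (μ₀/4π)·6m₁m₂/r⁴.
F = 6(10⁻⁷)(0.0156)(0.467)/(0.369)⁴ = 2.358×10⁻⁷ N.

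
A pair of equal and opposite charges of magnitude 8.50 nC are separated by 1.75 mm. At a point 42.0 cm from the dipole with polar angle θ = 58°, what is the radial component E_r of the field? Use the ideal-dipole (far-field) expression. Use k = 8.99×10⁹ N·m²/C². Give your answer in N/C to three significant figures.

E_r ≈ 1.91 N/C

Dipole moment p = qd = (8.50×10⁻⁹ C)(0.00175 m) = 1.488×10⁻¹¹ C·m.
For a dipole, E_r = (2kp cosθ)/r³.
kp/r³ = (8.99×10⁹)(1.488×10⁻¹¹)/(0.420)³ = 1.806 N/C.
E_r = 2·1.806·cos58° = 1.914 N/C.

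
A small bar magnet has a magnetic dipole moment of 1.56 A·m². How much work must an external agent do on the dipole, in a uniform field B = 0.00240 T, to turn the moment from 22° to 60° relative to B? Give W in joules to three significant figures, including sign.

W ≈ 0.00160 J

W_ext = ΔU = −mB cosθ₂ + mB cosθ₁ = mB(cosθ₁ − cosθ₂).
W = (1.56)(0.00240)·(cos22° − cos60°) = (0.003744)·(+0.4272) = 0.001599 J.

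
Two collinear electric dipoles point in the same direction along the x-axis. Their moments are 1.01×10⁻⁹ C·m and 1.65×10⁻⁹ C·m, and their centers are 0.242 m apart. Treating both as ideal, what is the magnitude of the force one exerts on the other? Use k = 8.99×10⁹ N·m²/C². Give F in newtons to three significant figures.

F ≈ 2.62×10⁻⁵ N

On-axis field of dipole 1 at distance r: E = 2kp₁/r³. Force on dipole 2 is F = p₂·dE/dr (gradient along axis).
dE/dr = −6kp₁/r⁴, so |F| = 6kp₁p₂/r⁴ (attractive for aligned moments).
F = 6(8.99×10⁹)(1.01×10⁻⁹)(1.65×10⁻⁹)/(0.242)⁴ = 2.621×10⁻⁵ N.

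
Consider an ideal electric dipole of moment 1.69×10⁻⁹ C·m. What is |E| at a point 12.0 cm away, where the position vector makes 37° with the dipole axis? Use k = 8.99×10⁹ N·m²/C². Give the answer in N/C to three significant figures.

E ≈ 1.50×10⁴ N/C

At angle θ the dipole field magnitude is E = (kp/r³)·√(1 + 3cos²θ).
kp/r³ = (8.99×10⁹)(1.69×10⁻⁹) / (0.120)³ = 8792 N/C.
√(1 + 3cos²37°) = √(1 + 3·0.6378) = √2.9135 ≈ 1.7069.
E ≈ 8792 × 1.707 = 1.501×10⁴ N/C.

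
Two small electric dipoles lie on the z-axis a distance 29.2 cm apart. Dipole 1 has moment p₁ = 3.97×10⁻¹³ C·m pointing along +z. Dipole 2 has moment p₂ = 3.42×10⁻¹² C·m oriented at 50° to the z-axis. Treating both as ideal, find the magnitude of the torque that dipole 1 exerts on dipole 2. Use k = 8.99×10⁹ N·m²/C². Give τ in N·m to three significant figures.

τ ≈ 7.51×10⁻¹³ N·m

The second dipole sits on the axis of the first, so the field there is axial: E₁ = 2kp₁/r³ along +z.
E₁ = 2(8.99×10⁹)(3.97×10⁻¹³)/(0.292)³ = 0.2867 N/C.
Torque on the second dipole: τ = p₂ E₁ sinθ.
τ = (3.42×10⁻¹²)(0.2867)·sin50° = 7.511×10⁻¹³ N·m.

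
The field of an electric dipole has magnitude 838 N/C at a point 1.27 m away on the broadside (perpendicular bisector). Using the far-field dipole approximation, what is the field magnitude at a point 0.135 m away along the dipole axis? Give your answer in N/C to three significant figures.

Dipole fields scale as 1/r³ in the far field.
The axial field is twice the equatorial field at the same r, so the geometry factor is 2/1.
E₂ = E₁ · (2/1) · (r₁/r₂)³ = 838 · 2 · (1.27/0.135)³.
(r₁/r₂)³ = (9.407)³ = 832.5.
E₂ ≈ 1.395×10⁶ N/C.

E ≈ 1.40×10⁶ N/C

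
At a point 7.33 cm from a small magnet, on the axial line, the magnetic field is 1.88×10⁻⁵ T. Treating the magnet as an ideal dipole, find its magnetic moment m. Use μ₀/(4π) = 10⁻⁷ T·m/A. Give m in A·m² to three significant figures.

On axis B = (μ₀/4π)·2m/r³, so m = Br³·4π/(μ₀·2).
m = (1.88×10⁻⁵)·(0.0733)³ / (2·10⁻⁷) = 0.03702 A·m².

m ≈ 0.0370 A·m²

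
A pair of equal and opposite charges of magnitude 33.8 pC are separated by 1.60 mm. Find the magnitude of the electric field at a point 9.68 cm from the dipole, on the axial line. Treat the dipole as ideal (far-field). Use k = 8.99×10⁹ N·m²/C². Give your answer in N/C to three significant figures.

Dipole moment p = qd = (3.38×10⁻¹¹ C)(0.00160 m) = 5.408×10⁻¹⁴ C·m.
On the dipole axis E = 2kp/r³.
E = 2·(8.99×10⁹)(5.408×10⁻¹⁴) / (0.0968)³ = 1.072 N/C.

E ≈ 1.07 N/C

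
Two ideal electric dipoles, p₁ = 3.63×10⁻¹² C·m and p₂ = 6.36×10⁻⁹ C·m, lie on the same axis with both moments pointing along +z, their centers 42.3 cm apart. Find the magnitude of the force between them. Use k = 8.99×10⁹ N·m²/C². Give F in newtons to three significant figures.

F ≈ 3.89×10⁻⁸ N

On-axis field of dipole 1 at distance r: E = 2kp₁/r³. Force on dipole 2 is F = p₂·dE/dr (gradient along axis).
dE/dr = −6kp₁/r⁴, so |F| = 6kp₁p₂/r⁴ (attractive for aligned moments).
F = 6(8.99×10⁹)(3.63×10⁻¹²)(6.36×10⁻⁹)/(0.423)⁴ = 3.890×10⁻⁸ N.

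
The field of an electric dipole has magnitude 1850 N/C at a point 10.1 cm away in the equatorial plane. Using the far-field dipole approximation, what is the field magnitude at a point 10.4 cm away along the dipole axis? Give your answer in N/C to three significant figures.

Dipole fields scale as 1/r³ in the far field.
The axial field is twice the equatorial field at the same r, so the geometry factor is 2/1.
E₂ = E₁ · (2/1) · (r₁/r₂)³ = 1850 · 2 · (10.1/10.4)³.
(r₁/r₂)³ = (0.9712)³ = 0.9159.
E₂ ≈ 3389 N/C.

E ≈ 3390 N/C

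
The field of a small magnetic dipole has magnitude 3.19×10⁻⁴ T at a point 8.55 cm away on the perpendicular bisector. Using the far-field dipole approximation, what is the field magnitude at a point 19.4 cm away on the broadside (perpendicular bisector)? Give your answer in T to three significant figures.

Dipole fields scale as 1/r³ in the far field; the geometry is the same at both points.
B₂ = B₁ · (r₁/r₂)³ = 3.19×10⁻⁴ · (8.55/19.4)³.
(r₁/r₂)³ = (0.4407)³ = 0.0856.
B₂ ≈ 2.731×10⁻⁵ T.

B ≈ 2.73×10⁻⁵ T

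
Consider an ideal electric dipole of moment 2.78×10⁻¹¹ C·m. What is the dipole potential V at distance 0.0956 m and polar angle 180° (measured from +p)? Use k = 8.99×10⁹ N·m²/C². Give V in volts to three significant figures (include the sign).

V ≈ -27.3 V

The dipole potential is V = kp cosθ / r².
V = (8.99×10⁹)(2.78×10⁻¹¹)·cos180° / (0.0956)² = -27.35 V.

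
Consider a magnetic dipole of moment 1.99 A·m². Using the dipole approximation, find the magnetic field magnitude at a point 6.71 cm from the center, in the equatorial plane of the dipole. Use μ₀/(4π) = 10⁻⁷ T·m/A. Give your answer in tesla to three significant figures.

In the equatorial plane B = (μ₀/4π)·m/r³ (half the axial value).
B = (10⁻⁷)·(1.99) / (0.0671)³ = 6.587×10⁻⁴ T.

B ≈ 6.59×10⁻⁴ T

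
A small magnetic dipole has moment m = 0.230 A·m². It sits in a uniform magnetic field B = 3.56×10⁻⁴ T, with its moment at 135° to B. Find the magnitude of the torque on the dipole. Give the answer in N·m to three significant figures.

Torque on a magnetic dipole: τ = mB sinθ.
τ = (0.230)(3.56×10⁻⁴)·sin135° = 5.790×10⁻⁵ N·m.

τ ≈ 5.79×10⁻⁵ N·m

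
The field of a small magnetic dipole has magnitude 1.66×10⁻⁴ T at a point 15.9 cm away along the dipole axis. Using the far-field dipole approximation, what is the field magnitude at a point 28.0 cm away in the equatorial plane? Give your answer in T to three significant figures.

B ≈ 1.52×10⁻⁵ T

Dipole fields scale as 1/r³ in the far field.
The axial field is twice the equatorial field at the same r, so the geometry factor is 1/2.
B₂ = B₁ · (1/2) · (r₁/r₂)³ = 1.66×10⁻⁴ · 0.5 · (15.9/28.0)³.
(r₁/r₂)³ = (0.5679)³ = 0.1831.
B₂ ≈ 1.520×10⁻⁵ T.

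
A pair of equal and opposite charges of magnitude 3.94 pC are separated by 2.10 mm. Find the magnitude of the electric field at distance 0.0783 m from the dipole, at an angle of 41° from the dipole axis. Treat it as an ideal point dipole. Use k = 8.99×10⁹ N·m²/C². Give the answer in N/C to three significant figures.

Dipole moment p = qd = (3.94×10⁻¹² C)(0.00210 m) = 8.274×10⁻¹⁵ C·m.
At angle θ the dipole field magnitude is E = (kp/r³)·√(1 + 3cos²θ).
kp/r³ = (8.99×10⁹)(8.274×10⁻¹⁵) / (0.0783)³ = 0.1549 N/C.
√(1 + 3cos²41°) = √(1 + 3·0.5696) = √2.7088 ≈ 1.6458.
E ≈ 0.1549 × 1.646 = 0.2550 N/C.

E ≈ 0.255 N/C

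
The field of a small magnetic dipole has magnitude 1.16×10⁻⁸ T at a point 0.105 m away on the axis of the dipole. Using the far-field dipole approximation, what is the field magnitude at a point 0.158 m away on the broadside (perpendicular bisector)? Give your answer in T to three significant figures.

B ≈ 1.70×10⁻⁹ T

Dipole fields scale as 1/r³ in the far field.
The axial field is twice the equatorial field at the same r, so the geometry factor is 1/2.
B₂ = B₁ · (1/2) · (r₁/r₂)³ = 1.16×10⁻⁸ · 0.5 · (0.105/0.158)³.
(r₁/r₂)³ = (0.6646)³ = 0.2935.
B₂ ≈ 1.702×10⁻⁹ T.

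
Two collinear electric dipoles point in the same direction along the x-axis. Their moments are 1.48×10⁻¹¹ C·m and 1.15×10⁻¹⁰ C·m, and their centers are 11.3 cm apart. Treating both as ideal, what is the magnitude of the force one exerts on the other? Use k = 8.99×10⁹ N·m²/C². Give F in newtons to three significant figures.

F ≈ 5.63×10⁻⁷ N

On-axis field of dipole 1 at distance r: E = 2kp₁/r³. Force on dipole 2 is F = p₂·dE/dr (gradient along axis).
dE/dr = −6kp₁/r⁴, so |F| = 6kp₁p₂/r⁴ (attractive for aligned moments).
F = 6(8.99×10⁹)(1.48×10⁻¹¹)(1.15×10⁻¹⁰)/(0.113)⁴ = 5.631×10⁻⁷ N.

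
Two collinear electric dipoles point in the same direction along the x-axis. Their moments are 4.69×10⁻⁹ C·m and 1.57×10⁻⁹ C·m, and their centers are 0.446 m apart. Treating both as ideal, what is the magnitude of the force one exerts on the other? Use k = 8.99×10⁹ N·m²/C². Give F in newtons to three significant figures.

F ≈ 1.00×10⁻⁵ N

On-axis field of dipole 1 at distance r: E = 2kp₁/r³. Force on dipole 2 is F = p₂·dE/dr (gradient along axis).
dE/dr = −6kp₁/r⁴, so |F| = 6kp₁p₂/r⁴ (attractive for aligned moments).
F = 6(8.99×10⁹)(4.69×10⁻⁹)(1.57×10⁻⁹)/(0.446)⁴ = 1.004×10⁻⁵ N.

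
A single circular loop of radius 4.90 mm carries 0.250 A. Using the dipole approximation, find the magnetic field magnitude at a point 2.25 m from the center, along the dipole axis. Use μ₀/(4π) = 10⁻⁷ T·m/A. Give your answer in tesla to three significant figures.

Magnetic moment m = IA = Iπa² = (0.250)·π·(0.00490)² = 1.886×10⁻⁵ A·m².
On axis B = (μ₀/4π)·2m/r³.
B = 2·(10⁻⁷)·(1.886×10⁻⁵) / (2.25)³ = 3.311×10⁻¹³ T.

B ≈ 3.31×10⁻¹³ T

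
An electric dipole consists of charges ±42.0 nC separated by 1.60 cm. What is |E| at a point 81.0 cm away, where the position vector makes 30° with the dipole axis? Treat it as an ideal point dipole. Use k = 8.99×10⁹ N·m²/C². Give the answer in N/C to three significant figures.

Dipole moment p = qd = (4.20×10⁻⁸ C)(0.0160 m) = 6.72×10⁻¹⁰ C·m.
At angle θ the dipole field magnitude is E = (kp/r³)·√(1 + 3cos²θ).
kp/r³ = (8.99×10⁹)(6.72×10⁻¹⁰) / (0.810)³ = 11.37 N/C.
√(1 + 3cos²30°) = √(1 + 3·0.7500) = √3.2500 ≈ 1.8028.
E ≈ 11.37 × 1.803 = 20.49 N/C.

E ≈ 20.5 N/C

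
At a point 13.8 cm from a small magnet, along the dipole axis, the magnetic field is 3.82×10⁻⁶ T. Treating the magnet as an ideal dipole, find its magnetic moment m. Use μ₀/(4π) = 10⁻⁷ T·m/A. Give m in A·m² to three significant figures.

m ≈ 0.0502 A·m²

On axis B = (μ₀/4π)·2m/r³, so m = Br³·4π/(μ₀·2).
m = (3.82×10⁻⁶)·(0.138)³ / (2·10⁻⁷) = 0.05020 A·m².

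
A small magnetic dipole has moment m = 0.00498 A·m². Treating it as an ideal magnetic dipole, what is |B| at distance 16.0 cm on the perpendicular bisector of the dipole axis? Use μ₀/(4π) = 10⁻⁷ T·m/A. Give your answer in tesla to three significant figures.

B ≈ 1.22×10⁻⁷ T

In the equatorial plane B = (μ₀/4π)·m/r³ (half the axial value).
B = (10⁻⁷)·(0.00498) / (0.160)³ = 1.216×10⁻⁷ T.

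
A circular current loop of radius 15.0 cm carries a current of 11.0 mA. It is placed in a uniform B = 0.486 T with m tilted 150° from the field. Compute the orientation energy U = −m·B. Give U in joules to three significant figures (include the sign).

U ≈ 3.27×10⁻⁴ J

Magnetic moment m = IA = Iπa² = (0.0110)·π·(0.150)² = 7.775×10⁻⁴ A·m².
U = −m·B = −mB cosθ.
U = −(7.775×10⁻⁴)(0.486)·cos150° = 3.272×10⁻⁴ J.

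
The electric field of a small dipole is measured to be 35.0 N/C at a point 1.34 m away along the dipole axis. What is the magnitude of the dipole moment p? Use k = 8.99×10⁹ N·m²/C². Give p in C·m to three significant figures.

On axis E = 2kp/r³, so p = Er³/(2k).
p = (35.0)·(1.34)³ / (2·8.99×10⁹) = 4.684×10⁻⁹ C·m.

p ≈ 4.68×10⁻⁹ C·m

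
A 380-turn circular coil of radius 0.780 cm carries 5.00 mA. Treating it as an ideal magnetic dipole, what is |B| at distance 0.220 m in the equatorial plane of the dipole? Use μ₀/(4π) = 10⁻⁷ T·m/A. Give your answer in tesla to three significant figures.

B ≈ 3.41×10⁻⁹ T

m = NIA = NIπa² = 380·(0.00500)·π·(0.00780)² = 3.632×10⁻⁴ A·m².
In the equatorial plane B = (μ₀/4π)·m/r³ (half the axial value).
B = (10⁻⁷)·(3.632×10⁻⁴) / (0.220)³ = 3.411×10⁻⁹ T.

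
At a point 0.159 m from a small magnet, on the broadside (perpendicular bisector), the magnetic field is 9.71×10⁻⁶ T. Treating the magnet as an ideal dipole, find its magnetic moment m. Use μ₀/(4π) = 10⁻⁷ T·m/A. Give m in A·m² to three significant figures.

In the equatorial plane B = (μ₀/4π)·m/r³, so m = Br³·4π/(μ₀).
m = (9.71×10⁻⁶)·(0.159)³ / (10⁻⁷) = 0.3903 A·m².

m ≈ 0.390 A·m²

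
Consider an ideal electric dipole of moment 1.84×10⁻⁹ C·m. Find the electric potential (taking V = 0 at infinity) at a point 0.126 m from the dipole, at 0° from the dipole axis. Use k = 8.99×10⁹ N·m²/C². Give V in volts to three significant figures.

V ≈ 1040 V

The dipole potential is V = kp cosθ / r².
V = (8.99×10⁹)(1.84×10⁻⁹)·cos0° / (0.126)² = 1042 V.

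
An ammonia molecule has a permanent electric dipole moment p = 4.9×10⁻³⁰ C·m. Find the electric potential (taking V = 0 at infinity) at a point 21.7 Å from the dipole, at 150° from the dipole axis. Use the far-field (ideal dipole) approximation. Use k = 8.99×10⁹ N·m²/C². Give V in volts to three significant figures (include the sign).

The dipole potential is V = kp cosθ / r².
V = (8.99×10⁹)(4.90×10⁻³⁰)·cos150° / (2.17×10⁻⁹)² = -0.008102 V.

V ≈ -0.00810 V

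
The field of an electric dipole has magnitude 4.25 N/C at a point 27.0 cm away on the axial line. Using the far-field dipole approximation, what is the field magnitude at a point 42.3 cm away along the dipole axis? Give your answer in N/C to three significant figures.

Dipole fields scale as 1/r³ in the far field; the geometry is the same at both points.
E₂ = E₁ · (r₁/r₂)³ = 4.25 · (27.0/42.3)³.
(r₁/r₂)³ = (0.6383)³ = 0.2601.
E₂ ≈ 1.105 N/C.

E ≈ 1.11 N/C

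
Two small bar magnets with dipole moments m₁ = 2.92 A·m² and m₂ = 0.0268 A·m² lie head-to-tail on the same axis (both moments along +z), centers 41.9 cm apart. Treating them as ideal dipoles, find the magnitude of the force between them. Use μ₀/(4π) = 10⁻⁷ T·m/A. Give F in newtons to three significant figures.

On-axis B of dipole 1: B = (μ₀/4π)·2m₁/r³. Force on dipole 2: F = m₂·dB/dr.
dB/dr = −(μ₀/4π)·6m₁/r⁴, so |F| = (μ₀/4π)·6m₁m₂/r⁴.
F = 6(10⁻⁷)(2.92)(0.0268)/(0.419)⁴ = 1.523×10⁻⁶ N.

F ≈ 1.52×10⁻⁶ N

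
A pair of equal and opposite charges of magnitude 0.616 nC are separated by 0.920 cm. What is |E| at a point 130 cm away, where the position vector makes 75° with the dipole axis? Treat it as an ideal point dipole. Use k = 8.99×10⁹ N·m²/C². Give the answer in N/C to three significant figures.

E ≈ 0.0254 N/C

Dipole moment p = qd = (6.16×10⁻¹⁰ C)(0.00920 m) = 5.667×10⁻¹² C·m.
At angle θ the dipole field magnitude is E = (kp/r³)·√(1 + 3cos²θ).
kp/r³ = (8.99×10⁹)(5.667×10⁻¹²) / (1.30)³ = 0.02319 N/C.
√(1 + 3cos²75°) = √(1 + 3·0.0670) = √1.2010 ≈ 1.0959.
E ≈ 0.02319 × 1.096 = 0.02541 N/C.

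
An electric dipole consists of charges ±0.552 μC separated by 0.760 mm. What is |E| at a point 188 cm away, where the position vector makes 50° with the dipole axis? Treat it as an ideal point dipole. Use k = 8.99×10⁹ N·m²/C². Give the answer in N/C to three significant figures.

E ≈ 0.849 N/C

Dipole moment p = qd = (5.52×10⁻⁷ C)(7.60×10⁻⁴ m) = 4.195×10⁻¹⁰ C·m.
At angle θ the dipole field magnitude is E = (kp/r³)·√(1 + 3cos²θ).
kp/r³ = (8.99×10⁹)(4.195×10⁻¹⁰) / (1.88)³ = 0.5676 N/C.
√(1 + 3cos²50°) = √(1 + 3·0.4132) = √2.2395 ≈ 1.4965.
E ≈ 0.5676 × 1.497 = 0.8494 N/C.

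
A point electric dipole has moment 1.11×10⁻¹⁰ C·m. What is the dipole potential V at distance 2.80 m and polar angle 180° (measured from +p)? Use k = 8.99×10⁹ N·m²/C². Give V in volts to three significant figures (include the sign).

The dipole potential is V = kp cosθ / r².
V = (8.99×10⁹)(1.11×10⁻¹⁰)·cos180° / (2.80)² = -0.1273 V.

V ≈ -0.127 V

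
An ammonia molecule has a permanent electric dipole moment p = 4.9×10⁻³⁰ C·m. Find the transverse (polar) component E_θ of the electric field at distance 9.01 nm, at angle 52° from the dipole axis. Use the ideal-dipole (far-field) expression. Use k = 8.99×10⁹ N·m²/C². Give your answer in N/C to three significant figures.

For a dipole, E_θ = (kp sinθ)/r³.
kp/r³ = (8.99×10⁹)(4.90×10⁻³⁰)/(9.01×10⁻⁹)³ = 6.023×10⁴ N/C.
E_θ = 6.023×10⁴·sin52° = 4.746×10⁴ N/C.

E_θ ≈ 4.75×10⁴ N/C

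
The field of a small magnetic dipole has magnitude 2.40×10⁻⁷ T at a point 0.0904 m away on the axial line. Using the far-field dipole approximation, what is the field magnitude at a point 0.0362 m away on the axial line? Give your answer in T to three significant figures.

Dipole fields scale as 1/r³ in the far field; the geometry is the same at both points.
B₂ = B₁ · (r₁/r₂)³ = 2.40×10⁻⁷ · (0.0904/0.0362)³.
(r₁/r₂)³ = (2.497)³ = 15.57.
B₂ ≈ 3.738×10⁻⁶ T.

B ≈ 3.74×10⁻⁶ T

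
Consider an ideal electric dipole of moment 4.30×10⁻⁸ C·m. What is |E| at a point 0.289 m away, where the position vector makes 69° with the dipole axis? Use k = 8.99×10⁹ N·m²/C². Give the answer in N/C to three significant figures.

E ≈ 1.88×10⁴ N/C

At angle θ the dipole field magnitude is E = (kp/r³)·√(1 + 3cos²θ).
kp/r³ = (8.99×10⁹)(4.30×10⁻⁸) / (0.289)³ = 1.602×10⁴ N/C.
√(1 + 3cos²69°) = √(1 + 3·0.1284) = √1.3853 ≈ 1.1770.
E ≈ 1.602×10⁴ × 1.177 = 1.885×10⁴ N/C.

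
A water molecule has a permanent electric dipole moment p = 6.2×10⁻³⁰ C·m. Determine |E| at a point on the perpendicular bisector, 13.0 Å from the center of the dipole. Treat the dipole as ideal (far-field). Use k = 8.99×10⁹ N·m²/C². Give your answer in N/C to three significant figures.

E ≈ 2.54×10⁷ N/C

In the equatorial plane E = kp/r³.
E = (8.99×10⁹)(6.20×10⁻³⁰) / (1.30×10⁻⁹)³ = 2.537×10⁷ N/C.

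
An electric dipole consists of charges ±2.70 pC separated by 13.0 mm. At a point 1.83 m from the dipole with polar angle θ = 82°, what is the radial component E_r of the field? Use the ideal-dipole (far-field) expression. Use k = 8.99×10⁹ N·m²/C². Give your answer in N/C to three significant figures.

Dipole moment p = qd = (2.70×10⁻¹² C)(0.0130 m) = 3.51×10⁻¹⁴ C·m.
For a dipole, E_r = (2kp cosθ)/r³.
kp/r³ = (8.99×10⁹)(3.51×10⁻¹⁴)/(1.83)³ = 5.149×10⁻⁵ N/C.
E_r = 2·5.149×10⁻⁵·cos82° = 1.433×10⁻⁵ N/C.

E_r ≈ 1.43×10⁻⁵ N/C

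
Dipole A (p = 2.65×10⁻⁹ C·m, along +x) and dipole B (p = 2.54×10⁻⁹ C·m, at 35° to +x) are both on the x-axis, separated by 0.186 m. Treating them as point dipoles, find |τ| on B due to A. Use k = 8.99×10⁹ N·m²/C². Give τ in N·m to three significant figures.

The second dipole sits on the axis of the first, so the field there is axial: E₁ = 2kp₁/r³ along +x.
E₁ = 2(8.99×10⁹)(2.65×10⁻⁹)/(0.186)³ = 7405 N/C.
Torque on the second dipole: τ = p₂ E₁ sinθ.
τ = (2.54×10⁻⁹)(7405)·sin35° = 1.079×10⁻⁵ N·m.

τ ≈ 1.08×10⁻⁵ N·m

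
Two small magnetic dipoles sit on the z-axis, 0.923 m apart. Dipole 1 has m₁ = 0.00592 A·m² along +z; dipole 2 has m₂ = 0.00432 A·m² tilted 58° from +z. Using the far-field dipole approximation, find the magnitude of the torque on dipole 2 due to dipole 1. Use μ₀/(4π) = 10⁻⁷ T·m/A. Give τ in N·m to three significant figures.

Dipole B is on the axis of dipole A, so B₁ there is axial: B₁ = (μ₀/4π)·2m₁/r³ along +z.
B₁ = 2(10⁻⁷)(0.00592)/(0.923)³ = 1.506×10⁻⁹ T.
τ = m₂ B₁ sinθ.
τ = (0.00432)(1.506×10⁻⁹)·sin58° = 5.516×10⁻¹² N·m.

τ ≈ 5.52×10⁻¹² N·m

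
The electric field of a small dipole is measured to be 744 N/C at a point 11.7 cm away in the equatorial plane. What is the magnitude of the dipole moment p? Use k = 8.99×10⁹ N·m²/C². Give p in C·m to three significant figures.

In the equatorial plane E = kp/r³, so p = Er³/(k).
p = (744)·(0.117)³ / (8.99×10⁹) = 1.325×10⁻¹⁰ C·m.

p ≈ 1.33×10⁻¹⁰ C·m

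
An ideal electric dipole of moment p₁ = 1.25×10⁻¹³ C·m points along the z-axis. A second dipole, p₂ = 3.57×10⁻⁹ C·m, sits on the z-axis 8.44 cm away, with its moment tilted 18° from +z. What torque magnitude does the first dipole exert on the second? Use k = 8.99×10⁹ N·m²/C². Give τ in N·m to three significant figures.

The second dipole sits on the axis of the first, so the field there is axial: E₁ = 2kp₁/r³ along +z.
E₁ = 2(8.99×10⁹)(1.25×10⁻¹³)/(0.0844)³ = 3.738 N/C.
Torque on the second dipole: τ = p₂ E₁ sinθ.
τ = (3.57×10⁻⁹)(3.738)·sin18° = 4.124×10⁻⁹ N·m.

τ ≈ 4.12×10⁻⁹ N·m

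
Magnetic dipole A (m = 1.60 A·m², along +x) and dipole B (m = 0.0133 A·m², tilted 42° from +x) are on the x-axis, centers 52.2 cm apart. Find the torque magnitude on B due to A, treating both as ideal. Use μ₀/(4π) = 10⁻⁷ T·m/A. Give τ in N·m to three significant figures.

τ ≈ 2.00×10⁻⁸ N·m

Dipole B is on the axis of dipole A, so B₁ there is axial: B₁ = (μ₀/4π)·2m₁/r³ along +x.
B₁ = 2(10⁻⁷)(1.60)/(0.522)³ = 2.250×10⁻⁶ T.
τ = m₂ B₁ sinθ.
τ = (0.0133)(2.250×10⁻⁶)·sin42° = 2.002×10⁻⁸ N·m.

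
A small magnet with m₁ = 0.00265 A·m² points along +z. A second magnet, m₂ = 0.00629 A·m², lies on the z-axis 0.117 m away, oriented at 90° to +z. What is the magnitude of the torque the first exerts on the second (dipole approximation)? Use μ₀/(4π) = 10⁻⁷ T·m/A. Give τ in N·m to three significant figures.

τ ≈ 2.08×10⁻⁹ N·m

Dipole B is on the axis of dipole A, so B₁ there is axial: B₁ = (μ₀/4π)·2m₁/r³ along +z.
B₁ = 2(10⁻⁷)(0.00265)/(0.117)³ = 3.309×10⁻⁷ T.
τ = m₂ B₁ sinθ.
τ = (0.00629)(3.309×10⁻⁷)·sin90° = 2.081×10⁻⁹ N·m.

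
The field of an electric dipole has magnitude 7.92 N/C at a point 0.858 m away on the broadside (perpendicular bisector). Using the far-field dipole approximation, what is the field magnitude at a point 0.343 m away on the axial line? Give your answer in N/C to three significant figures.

Dipole fields scale as 1/r³ in the far field.
The axial field is twice the equatorial field at the same r, so the geometry factor is 2/1.
E₂ = E₁ · (2/1) · (r₁/r₂)³ = 7.92 · 2 · (0.858/0.343)³.
(r₁/r₂)³ = (2.501)³ = 15.65.
E₂ ≈ 247.9 N/C.

E ≈ 248 N/C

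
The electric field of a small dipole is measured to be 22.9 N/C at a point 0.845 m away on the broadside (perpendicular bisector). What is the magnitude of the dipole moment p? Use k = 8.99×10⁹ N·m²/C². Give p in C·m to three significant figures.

In the equatorial plane E = kp/r³, so p = Er³/(k).
p = (22.9)·(0.845)³ / (8.99×10⁹) = 1.537×10⁻⁹ C·m.

p ≈ 1.54×10⁻⁹ C·m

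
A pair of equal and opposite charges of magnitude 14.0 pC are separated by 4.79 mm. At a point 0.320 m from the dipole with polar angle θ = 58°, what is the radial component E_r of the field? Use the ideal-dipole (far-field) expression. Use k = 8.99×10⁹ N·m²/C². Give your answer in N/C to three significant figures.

E_r ≈ 0.0195 N/C

Dipole moment p = qd = (1.40×10⁻¹¹ C)(0.00479 m) = 6.706×10⁻¹⁴ C·m.
For a dipole, E_r = (2kp cosθ)/r³.
kp/r³ = (8.99×10⁹)(6.706×10⁻¹⁴)/(0.320)³ = 0.01840 N/C.
E_r = 2·0.01840·cos58° = 0.01950 N/C.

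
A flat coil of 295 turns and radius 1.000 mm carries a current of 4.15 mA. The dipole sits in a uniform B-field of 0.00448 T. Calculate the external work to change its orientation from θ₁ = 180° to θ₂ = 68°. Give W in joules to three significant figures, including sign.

W ≈ -2.37×10⁻⁸ J

m = NIA = NIπa² = 295·(0.00415)·π·(0.00100)² = 3.846×10⁻⁶ A·m².
W_ext = ΔU = −mB cosθ₂ + mB cosθ₁ = mB(cosθ₁ − cosθ₂).
W = (3.846×10⁻⁶)(0.00448)·(cos180° − cos68°) = (1.723×10⁻⁸)·(-1.3746) = -2.368×10⁻⁸ J.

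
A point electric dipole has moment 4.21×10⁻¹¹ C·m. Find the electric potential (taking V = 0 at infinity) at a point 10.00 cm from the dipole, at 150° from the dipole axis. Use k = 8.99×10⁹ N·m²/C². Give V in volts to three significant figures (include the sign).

The dipole potential is V = kp cosθ / r².
V = (8.99×10⁹)(4.21×10⁻¹¹)·cos150° / (0.100)² = -32.78 V.

V ≈ -32.8 V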